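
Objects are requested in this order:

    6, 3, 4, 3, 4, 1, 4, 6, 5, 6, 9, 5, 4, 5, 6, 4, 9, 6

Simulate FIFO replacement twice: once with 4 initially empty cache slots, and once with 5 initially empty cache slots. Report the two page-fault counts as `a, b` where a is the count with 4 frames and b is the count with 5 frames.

8, 7

4 frames: F F F . . F . . F F F . F . . . . . → 8 faults.
5 frames: F F F . . F . . F . F . . . F . . . → 7 faults.
7 < 8: adding a frame reduced faults, as is typical.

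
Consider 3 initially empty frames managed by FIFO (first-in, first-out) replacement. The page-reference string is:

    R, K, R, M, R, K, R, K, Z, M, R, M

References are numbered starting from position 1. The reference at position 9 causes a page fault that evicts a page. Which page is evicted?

R

pos 1: R -> miss, frames [R]
pos 2: K -> miss, frames [R, K]
pos 3: R -> hit
pos 4: M -> miss, frames [R, K, M]
pos 5: R -> hit
pos 6: K -> hit
pos 7: R -> hit
pos 8: K -> hit
pos 9: Z -> miss, evict R, frames [K, M, Z]
At position 9, page R is evicted.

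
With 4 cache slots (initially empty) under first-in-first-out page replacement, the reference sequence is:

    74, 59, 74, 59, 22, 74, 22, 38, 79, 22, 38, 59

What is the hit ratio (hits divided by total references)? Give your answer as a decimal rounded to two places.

0.58

74 -> fault, frames [74]
59 -> fault, frames [74, 59]
74 -> hit
59 -> hit
22 -> fault, frames [74, 59, 22]
74 -> hit
22 -> hit
38 -> fault, frames [74, 59, 22, 38]
79 -> fault, evict 74, frames [59, 22, 38, 79]
22 -> hit
38 -> hit
59 -> hit
Hits: 7 of 12 references → 7/12 = 0.5833.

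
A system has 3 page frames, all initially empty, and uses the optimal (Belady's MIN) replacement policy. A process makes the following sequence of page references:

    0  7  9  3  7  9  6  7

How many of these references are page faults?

5

0 -> miss, frames (0)
7 -> miss, frames (0 7)
9 -> miss, frames (0 7 9)
3 -> miss, evict 0, frames (7 9 3)
7 -> hit
9 -> hit
6 -> miss, evict 3, frames (7 9 6)
7 -> hit
Page faults: 5.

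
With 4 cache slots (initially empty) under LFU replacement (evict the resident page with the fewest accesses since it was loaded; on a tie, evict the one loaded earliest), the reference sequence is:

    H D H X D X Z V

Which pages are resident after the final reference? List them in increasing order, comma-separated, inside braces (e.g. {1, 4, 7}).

H: fault, frames (H)
D: fault, frames (H D)
H: hit
X: fault, frames (H D X)
D: hit
X: hit
Z: fault, frames (H D X Z)
V: fault, evict Z, frames (H D X V)

{D, H, V, X}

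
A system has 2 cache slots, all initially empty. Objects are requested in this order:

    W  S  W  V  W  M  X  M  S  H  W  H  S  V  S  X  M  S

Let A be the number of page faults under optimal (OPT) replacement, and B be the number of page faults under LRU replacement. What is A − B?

-1

Under OPT: F F . F . F F . F F F . F F . F F . → 12 faults.
Under LRU: F F . F . F F . F F F . F F . F F F → 13 faults.
A − B = 12 − 13 = -1.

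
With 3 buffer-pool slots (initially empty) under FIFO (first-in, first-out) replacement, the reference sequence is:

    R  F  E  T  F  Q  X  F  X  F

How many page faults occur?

7

R: miss, frames (R)
F: miss, frames (R F)
E: miss, frames (R F E)
T: miss, evict R, frames (F E T)
F: hit
Q: miss, evict F, frames (E T Q)
X: miss, evict E, frames (T Q X)
F: miss, evict T, frames (Q X F)
X: hit
F: hit
Page faults: 7.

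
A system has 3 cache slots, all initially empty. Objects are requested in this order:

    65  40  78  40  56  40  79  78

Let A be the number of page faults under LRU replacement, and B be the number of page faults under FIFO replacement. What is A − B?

1

Under LRU: F F F . F . F F → 6 faults.
Under FIFO: F F F . F . F . → 5 faults.
A − B = 6 − 5 = 1.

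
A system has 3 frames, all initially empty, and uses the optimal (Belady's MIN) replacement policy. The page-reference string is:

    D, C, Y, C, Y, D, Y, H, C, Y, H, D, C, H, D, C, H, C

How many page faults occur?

5

D → miss, frames {D}
C → miss, frames {D,C}
Y → miss, frames {D,C,Y}
C → hit
Y → hit
D → hit
Y → hit
H → miss, evict D, frames {C,Y,H}
C → hit
Y → hit
H → hit
D → miss, evict Y, frames {C,H,D}
C → hit
H → hit
D → hit
C → hit
H → hit
C → hit
Page faults: 5.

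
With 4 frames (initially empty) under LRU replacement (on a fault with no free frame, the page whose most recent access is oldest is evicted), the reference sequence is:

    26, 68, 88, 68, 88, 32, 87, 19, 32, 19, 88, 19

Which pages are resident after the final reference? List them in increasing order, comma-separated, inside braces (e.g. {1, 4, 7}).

{19, 32, 87, 88}

26 → miss, frames [26]
68 → miss, frames [26, 68]
88 → miss, frames [26, 68, 88]
68 → hit
88 → hit
32 → miss, frames [26, 68, 88, 32]
87 → miss, evict 26, frames [68, 88, 32, 87]
19 → miss, evict 68, frames [88, 32, 87, 19]
32 → hit
19 → hit
88 → hit
19 → hit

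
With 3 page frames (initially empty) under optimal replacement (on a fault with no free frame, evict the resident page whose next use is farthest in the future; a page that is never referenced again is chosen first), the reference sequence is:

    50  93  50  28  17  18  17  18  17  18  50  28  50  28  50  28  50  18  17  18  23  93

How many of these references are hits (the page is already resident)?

13

50 -> fault, frames (50)
93 -> fault, frames (50 93)
50 -> hit
28 -> fault, frames (50 93 28)
17 -> fault, evict 93, frames (50 28 17)
18 -> fault, evict 28, frames (50 17 18)
17 -> hit
18 -> hit
17 -> hit
18 -> hit
50 -> hit
28 -> fault, evict 17, frames (50 18 28)
50 -> hit
28 -> hit
50 -> hit
28 -> hit
50 -> hit
18 -> hit
17 -> fault, evict 28, frames (50 18 17)
18 -> hit
23 -> fault, evict 17, frames (50 18 23)
93 -> fault, evict 23, frames (50 18 93)
Hits: 13.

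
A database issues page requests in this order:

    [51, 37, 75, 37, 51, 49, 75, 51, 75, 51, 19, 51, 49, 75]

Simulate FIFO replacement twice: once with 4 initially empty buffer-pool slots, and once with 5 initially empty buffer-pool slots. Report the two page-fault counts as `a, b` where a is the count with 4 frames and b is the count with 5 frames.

4 frames: F F F . . F . . . . F F . . → 6 faults.
5 frames: F F F . . F . . . . F . . . → 5 faults.
5 < 6: adding a frame reduced faults, as is typical.

6, 5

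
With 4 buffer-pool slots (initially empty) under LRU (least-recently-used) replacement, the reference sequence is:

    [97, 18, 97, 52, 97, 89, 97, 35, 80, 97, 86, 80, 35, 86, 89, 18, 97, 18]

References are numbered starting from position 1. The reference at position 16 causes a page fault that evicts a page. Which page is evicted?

80

pos 1: 97 → miss, frames [97]
pos 2: 18 → miss, frames [97, 18]
pos 3: 97 → hit
pos 4: 52 → miss, frames [18, 97, 52]
pos 5: 97 → hit
pos 6: 89 → miss, frames [18, 52, 97, 89]
pos 7: 97 → hit
pos 8: 35 → miss, evict 18, frames [52, 89, 97, 35]
pos 9: 80 → miss, evict 52, frames [89, 97, 35, 80]
pos 10: 97 → hit
pos 11: 86 → miss, evict 89, frames [35, 80, 97, 86]
pos 12: 80 → hit
pos 13: 35 → hit
pos 14: 86 → hit
pos 15: 89 → miss, evict 97, frames [80, 35, 86, 89]
pos 16: 18 → miss, evict 80, frames [35, 86, 89, 18]
At position 16, page 80 is evicted.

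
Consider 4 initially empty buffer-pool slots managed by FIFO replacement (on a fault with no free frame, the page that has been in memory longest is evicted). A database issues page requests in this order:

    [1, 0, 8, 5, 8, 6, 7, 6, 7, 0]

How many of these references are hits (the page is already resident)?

3

1 -> fault, frames {1}
0 -> fault, frames {1,0}
8 -> fault, frames {1,0,8}
5 -> fault, frames {1,0,8,5}
8 -> hit
6 -> fault, evict 1, frames {0,8,5,6}
7 -> fault, evict 0, frames {8,5,6,7}
6 -> hit
7 -> hit
0 -> fault, evict 8, frames {5,6,7,0}
Hits: 3.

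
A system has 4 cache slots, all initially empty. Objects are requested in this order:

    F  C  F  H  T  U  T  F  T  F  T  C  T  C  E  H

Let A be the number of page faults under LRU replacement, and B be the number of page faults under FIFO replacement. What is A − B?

Under LRU: F F . F F F . . . . . F . . F F → 8 faults.
Under FIFO: F F . F F F . F . . . F . . F F → 9 faults.
A − B = 8 − 9 = -1.

-1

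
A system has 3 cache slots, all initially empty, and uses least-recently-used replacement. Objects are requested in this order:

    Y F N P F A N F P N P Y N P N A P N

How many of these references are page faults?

Y → miss, frames (Y)
F → miss, frames (Y F)
N → miss, frames (Y F N)
P → miss, evict Y, frames (F N P)
F → hit
A → miss, evict N, frames (P F A)
N → miss, evict P, frames (F A N)
F → hit
P → miss, evict A, frames (N F P)
N → hit
P → hit
Y → miss, evict F, frames (N P Y)
N → hit
P → hit
N → hit
A → miss, evict Y, frames (P N A)
P → hit
N → hit
Page faults: 9.

9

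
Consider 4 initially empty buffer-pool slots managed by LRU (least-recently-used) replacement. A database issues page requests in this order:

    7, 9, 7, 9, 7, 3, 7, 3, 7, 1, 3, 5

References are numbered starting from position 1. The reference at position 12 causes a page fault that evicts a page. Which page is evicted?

9

pos 1: 7 -> fault, frames [7]
pos 2: 9 -> fault, frames [7, 9]
pos 3: 7 -> hit
pos 4: 9 -> hit
pos 5: 7 -> hit
pos 6: 3 -> fault, frames [9, 7, 3]
pos 7: 7 -> hit
pos 8: 3 -> hit
pos 9: 7 -> hit
pos 10: 1 -> fault, frames [9, 3, 7, 1]
pos 11: 3 -> hit
pos 12: 5 -> fault, evict 9, frames [7, 1, 3, 5]
At position 12, page 9 is evicted.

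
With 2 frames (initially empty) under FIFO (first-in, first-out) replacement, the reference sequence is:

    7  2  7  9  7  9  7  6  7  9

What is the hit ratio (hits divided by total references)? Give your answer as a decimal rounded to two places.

7 → fault, frames (7)
2 → fault, frames (7 2)
7 → hit
9 → fault, evict 7, frames (2 9)
7 → fault, evict 2, frames (9 7)
9 → hit
7 → hit
6 → fault, evict 9, frames (7 6)
7 → hit
9 → fault, evict 7, frames (6 9)
Hits: 4 of 10 references → 4/10 = 0.4000.

0.40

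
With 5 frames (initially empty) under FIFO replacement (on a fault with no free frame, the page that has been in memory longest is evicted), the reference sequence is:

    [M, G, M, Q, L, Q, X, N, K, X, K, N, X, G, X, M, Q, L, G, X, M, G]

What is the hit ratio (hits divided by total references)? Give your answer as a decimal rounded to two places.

M: miss, frames (M)
G: miss, frames (M G)
M: hit
Q: miss, frames (M G Q)
L: miss, frames (M G Q L)
Q: hit
X: miss, frames (M G Q L X)
N: miss, evict M, frames (G Q L X N)
K: miss, evict G, frames (Q L X N K)
X: hit
K: hit
N: hit
X: hit
G: miss, evict Q, frames (L X N K G)
X: hit
M: miss, evict L, frames (X N K G M)
Q: miss, evict X, frames (N K G M Q)
L: miss, evict N, frames (K G M Q L)
G: hit
X: miss, evict K, frames (G M Q L X)
M: hit
G: hit
Hits: 10 of 22 references → 10/22 = 0.4545.

0.45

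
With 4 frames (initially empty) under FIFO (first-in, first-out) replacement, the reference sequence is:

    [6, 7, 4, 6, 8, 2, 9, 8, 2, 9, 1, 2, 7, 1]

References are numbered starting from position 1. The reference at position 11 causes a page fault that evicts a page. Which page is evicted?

4

pos 1: 6 → miss, frames [6]
pos 2: 7 → miss, frames [6, 7]
pos 3: 4 → miss, frames [6, 7, 4]
pos 4: 6 → hit
pos 5: 8 → miss, frames [6, 7, 4, 8]
pos 6: 2 → miss, evict 6, frames [7, 4, 8, 2]
pos 7: 9 → miss, evict 7, frames [4, 8, 2, 9]
pos 8: 8 → hit
pos 9: 2 → hit
pos 10: 9 → hit
pos 11: 1 → miss, evict 4, frames [8, 2, 9, 1]
At position 11, page 4 is evicted.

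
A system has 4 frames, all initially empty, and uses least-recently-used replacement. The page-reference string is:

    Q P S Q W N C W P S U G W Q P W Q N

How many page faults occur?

14

Q: fault, frames {Q}
P: fault, frames {Q,P}
S: fault, frames {Q,P,S}
Q: hit
W: fault, frames {P,S,Q,W}
N: fault, evict P, frames {S,Q,W,N}
C: fault, evict S, frames {Q,W,N,C}
W: hit
P: fault, evict Q, frames {N,C,W,P}
S: fault, evict N, frames {C,W,P,S}
U: fault, evict C, frames {W,P,S,U}
G: fault, evict W, frames {P,S,U,G}
W: fault, evict P, frames {S,U,G,W}
Q: fault, evict S, frames {U,G,W,Q}
P: fault, evict U, frames {G,W,Q,P}
W: hit
Q: hit
N: fault, evict G, frames {P,W,Q,N}
Page faults: 14.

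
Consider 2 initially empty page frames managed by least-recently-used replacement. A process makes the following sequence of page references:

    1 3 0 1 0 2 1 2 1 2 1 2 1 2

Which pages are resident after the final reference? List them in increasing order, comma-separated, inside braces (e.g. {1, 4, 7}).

{1, 2}

1: miss, frames {1}
3: miss, frames {1,3}
0: miss, evict 1, frames {3,0}
1: miss, evict 3, frames {0,1}
0: hit
2: miss, evict 1, frames {0,2}
1: miss, evict 0, frames {2,1}
2: hit
1: hit
2: hit
1: hit
2: hit
1: hit
2: hit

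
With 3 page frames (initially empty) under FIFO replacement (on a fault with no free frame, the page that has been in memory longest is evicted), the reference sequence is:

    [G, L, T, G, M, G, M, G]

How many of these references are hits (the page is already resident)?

3

G: fault, frames [G]
L: fault, frames [G, L]
T: fault, frames [G, L, T]
G: hit
M: fault, evict G, frames [L, T, M]
G: fault, evict L, frames [T, M, G]
M: hit
G: hit
Hits: 3.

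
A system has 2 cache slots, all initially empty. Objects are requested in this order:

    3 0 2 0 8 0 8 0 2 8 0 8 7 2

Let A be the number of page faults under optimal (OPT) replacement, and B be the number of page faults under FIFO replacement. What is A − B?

-2

Under OPT: F F F . F . . . F . F . F F → 8 faults.
Under FIFO: F F F . F F . . F F F . F F → 10 faults.
A − B = 8 − 10 = -2.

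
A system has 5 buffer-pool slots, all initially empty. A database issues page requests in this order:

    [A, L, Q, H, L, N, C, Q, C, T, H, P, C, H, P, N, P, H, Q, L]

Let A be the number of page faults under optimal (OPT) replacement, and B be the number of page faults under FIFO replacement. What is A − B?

-1

Under OPT: F F F F . F F . . F . F . . . . . . . F → 9 faults.
Under FIFO: F F F F . F F . . F . F . . . . . . F F → 10 faults.
A − B = 9 − 10 = -1.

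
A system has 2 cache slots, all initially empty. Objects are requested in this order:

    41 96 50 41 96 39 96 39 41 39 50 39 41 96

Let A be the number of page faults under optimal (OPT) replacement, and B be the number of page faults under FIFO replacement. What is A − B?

Under OPT: F F F . F F . . F . F . F F → 9 faults.
Under FIFO: F F F F F F . . F . F F F F → 11 faults.
A − B = 9 − 11 = -2.

-2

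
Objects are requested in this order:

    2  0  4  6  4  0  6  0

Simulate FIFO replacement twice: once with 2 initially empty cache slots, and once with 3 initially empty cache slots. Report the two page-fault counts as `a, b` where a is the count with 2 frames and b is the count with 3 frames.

5, 4

2 frames: F F F F . F . . → 5 faults.
3 frames: F F F F . . . . → 4 faults.
4 < 5: adding a frame reduced faults, as is typical.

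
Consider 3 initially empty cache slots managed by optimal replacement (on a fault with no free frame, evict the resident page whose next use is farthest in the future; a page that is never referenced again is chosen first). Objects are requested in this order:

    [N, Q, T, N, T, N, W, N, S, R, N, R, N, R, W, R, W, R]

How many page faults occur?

6

N -> miss, frames (N)
Q -> miss, frames (N Q)
T -> miss, frames (N Q T)
N -> hit
T -> hit
N -> hit
W -> miss, evict T, frames (N Q W)
N -> hit
S -> miss, evict Q, frames (N W S)
R -> miss, evict S, frames (N W R)
N -> hit
R -> hit
N -> hit
R -> hit
W -> hit
R -> hit
W -> hit
R -> hit
Page faults: 6.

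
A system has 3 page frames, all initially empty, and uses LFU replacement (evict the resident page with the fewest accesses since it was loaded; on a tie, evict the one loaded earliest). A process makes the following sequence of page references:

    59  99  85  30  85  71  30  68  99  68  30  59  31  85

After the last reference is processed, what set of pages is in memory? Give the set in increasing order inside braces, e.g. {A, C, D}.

{30, 31, 85}

59: fault, frames {59}
99: fault, frames {59,99}
85: fault, frames {59,99,85}
30: fault, evict 59, frames {99,85,30}
85: hit
71: fault, evict 99, frames {85,30,71}
30: hit
68: fault, evict 71, frames {85,30,68}
99: fault, evict 68, frames {85,30,99}
68: fault, evict 99, frames {85,30,68}
30: hit
59: fault, evict 68, frames {85,30,59}
31: fault, evict 59, frames {85,30,31}
85: hit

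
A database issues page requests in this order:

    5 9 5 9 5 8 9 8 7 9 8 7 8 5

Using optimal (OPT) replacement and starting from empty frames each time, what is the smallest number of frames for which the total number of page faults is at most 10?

2

f=1: 14 faults
f=2: 6 faults
f=3: 5 faults
f=4: 4 faults
Smallest f with faults ≤ 10 is 2.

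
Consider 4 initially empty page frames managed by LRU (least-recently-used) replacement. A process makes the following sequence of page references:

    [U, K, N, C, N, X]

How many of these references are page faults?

5

U -> fault, frames [U]
K -> fault, frames [U, K]
N -> fault, frames [U, K, N]
C -> fault, frames [U, K, N, C]
N -> hit
X -> fault, evict U, frames [K, C, N, X]
Page faults: 5.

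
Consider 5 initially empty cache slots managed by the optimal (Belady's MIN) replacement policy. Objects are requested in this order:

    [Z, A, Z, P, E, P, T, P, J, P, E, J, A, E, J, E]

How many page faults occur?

6

Z -> fault, frames {Z}
A -> fault, frames {Z,A}
Z -> hit
P -> fault, frames {Z,A,P}
E -> fault, frames {Z,A,P,E}
P -> hit
T -> fault, frames {Z,A,P,E,T}
P -> hit
J -> fault, evict T, frames {Z,A,P,E,J}
P -> hit
E -> hit
J -> hit
A -> hit
E -> hit
J -> hit
E -> hit
Page faults: 6.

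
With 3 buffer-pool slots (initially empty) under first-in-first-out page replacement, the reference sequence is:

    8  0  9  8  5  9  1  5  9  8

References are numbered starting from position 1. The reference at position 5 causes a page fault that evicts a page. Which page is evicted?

pos 1: 8 -> miss, frames (8)
pos 2: 0 -> miss, frames (8 0)
pos 3: 9 -> miss, frames (8 0 9)
pos 4: 8 -> hit
pos 5: 5 -> miss, evict 8, frames (0 9 5)
At position 5, page 8 is evicted.

8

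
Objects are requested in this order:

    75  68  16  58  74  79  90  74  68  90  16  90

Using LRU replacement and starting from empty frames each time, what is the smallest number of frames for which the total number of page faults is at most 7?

6

f=1: 12 faults
f=2: 11 faults
f=3: 9 faults
f=4: 9 faults
f=5: 9 faults
f=6: 7 faults
f=7: 7 faults
Smallest f with faults ≤ 7 is 6.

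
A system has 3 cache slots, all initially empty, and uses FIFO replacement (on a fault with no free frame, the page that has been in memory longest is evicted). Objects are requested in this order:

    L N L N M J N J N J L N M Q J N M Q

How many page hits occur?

6

L: fault, frames {L}
N: fault, frames {L,N}
L: hit
N: hit
M: fault, frames {L,N,M}
J: fault, evict L, frames {N,M,J}
N: hit
J: hit
N: hit
J: hit
L: fault, evict N, frames {M,J,L}
N: fault, evict M, frames {J,L,N}
M: fault, evict J, frames {L,N,M}
Q: fault, evict L, frames {N,M,Q}
J: fault, evict N, frames {M,Q,J}
N: fault, evict M, frames {Q,J,N}
M: fault, evict Q, frames {J,N,M}
Q: fault, evict J, frames {N,M,Q}
Hits: 6.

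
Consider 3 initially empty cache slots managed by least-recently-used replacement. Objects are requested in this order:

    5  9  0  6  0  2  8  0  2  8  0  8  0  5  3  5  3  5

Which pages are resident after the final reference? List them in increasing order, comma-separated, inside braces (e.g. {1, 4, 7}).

5 -> fault, frames [5]
9 -> fault, frames [5, 9]
0 -> fault, frames [5, 9, 0]
6 -> fault, evict 5, frames [9, 0, 6]
0 -> hit
2 -> fault, evict 9, frames [6, 0, 2]
8 -> fault, evict 6, frames [0, 2, 8]
0 -> hit
2 -> hit
8 -> hit
0 -> hit
8 -> hit
0 -> hit
5 -> fault, evict 2, frames [8, 0, 5]
3 -> fault, evict 8, frames [0, 5, 3]
5 -> hit
3 -> hit
5 -> hit

{0, 3, 5}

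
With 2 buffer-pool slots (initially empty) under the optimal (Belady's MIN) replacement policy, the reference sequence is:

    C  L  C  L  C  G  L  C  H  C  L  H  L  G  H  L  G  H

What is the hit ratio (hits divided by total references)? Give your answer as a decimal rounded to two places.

0.50

C: fault, frames (C)
L: fault, frames (C L)
C: hit
L: hit
C: hit
G: fault, evict C, frames (L G)
L: hit
C: fault, evict G, frames (L C)
H: fault, evict L, frames (C H)
C: hit
L: fault, evict C, frames (H L)
H: hit
L: hit
G: fault, evict L, frames (H G)
H: hit
L: fault, evict H, frames (G L)
G: hit
H: fault, evict L, frames (G H)
Hits: 9 of 18 references → 9/18 = 0.5000.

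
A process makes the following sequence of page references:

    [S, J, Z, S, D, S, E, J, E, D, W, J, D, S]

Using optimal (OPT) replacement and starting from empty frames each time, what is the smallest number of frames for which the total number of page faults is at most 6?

f=1: 14 faults
f=2: 10 faults
f=3: 7 faults
f=4: 6 faults
f=5: 6 faults
f=6: 6 faults
Smallest f with faults ≤ 6 is 4.

4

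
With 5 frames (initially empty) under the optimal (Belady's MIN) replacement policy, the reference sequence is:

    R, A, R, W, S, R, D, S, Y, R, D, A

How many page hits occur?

6

R: miss, frames (R)
A: miss, frames (R A)
R: hit
W: miss, frames (R A W)
S: miss, frames (R A W S)
R: hit
D: miss, frames (R A W S D)
S: hit
Y: miss, evict S, frames (R A W D Y)
R: hit
D: hit
A: hit
Hits: 6.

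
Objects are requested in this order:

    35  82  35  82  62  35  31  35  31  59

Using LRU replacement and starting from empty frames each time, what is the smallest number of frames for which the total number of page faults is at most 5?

3

f=1: 10 faults
f=2: 6 faults
f=3: 5 faults
f=4: 5 faults
f=5: 5 faults
Smallest f with faults ≤ 5 is 3.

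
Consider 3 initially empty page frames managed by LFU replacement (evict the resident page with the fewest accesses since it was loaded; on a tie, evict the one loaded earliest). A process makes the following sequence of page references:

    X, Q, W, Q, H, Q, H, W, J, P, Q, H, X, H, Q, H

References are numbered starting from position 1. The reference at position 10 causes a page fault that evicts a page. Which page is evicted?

pos 1: X: fault, frames (X)
pos 2: Q: fault, frames (X Q)
pos 3: W: fault, frames (X Q W)
pos 4: Q: hit
pos 5: H: fault, evict X, frames (Q W H)
pos 6: Q: hit
pos 7: H: hit
pos 8: W: hit
pos 9: J: fault, evict W, frames (Q H J)
pos 10: P: fault, evict J, frames (Q H P)
At position 10, page J is evicted.

J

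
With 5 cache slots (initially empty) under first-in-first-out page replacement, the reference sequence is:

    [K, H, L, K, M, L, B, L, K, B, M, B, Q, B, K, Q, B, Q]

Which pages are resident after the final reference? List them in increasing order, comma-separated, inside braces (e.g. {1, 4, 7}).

K: fault, frames {K}
H: fault, frames {K,H}
L: fault, frames {K,H,L}
K: hit
M: fault, frames {K,H,L,M}
L: hit
B: fault, frames {K,H,L,M,B}
L: hit
K: hit
B: hit
M: hit
B: hit
Q: fault, evict K, frames {H,L,M,B,Q}
B: hit
K: fault, evict H, frames {L,M,B,Q,K}
Q: hit
B: hit
Q: hit

{B, K, L, M, Q}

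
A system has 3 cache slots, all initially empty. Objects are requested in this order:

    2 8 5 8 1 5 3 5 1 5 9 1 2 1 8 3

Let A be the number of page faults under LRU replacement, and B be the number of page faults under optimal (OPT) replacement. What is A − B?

Under LRU: F F F . F . F . . . F . F . F F → 9 faults.
Under OPT: F F F . F . F . . . F . F . F . → 8 faults.
A − B = 9 − 8 = 1.

1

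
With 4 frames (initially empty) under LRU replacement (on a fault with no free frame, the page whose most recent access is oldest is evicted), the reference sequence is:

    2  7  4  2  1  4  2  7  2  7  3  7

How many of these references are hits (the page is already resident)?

7

2 -> miss, frames {2}
7 -> miss, frames {2,7}
4 -> miss, frames {2,7,4}
2 -> hit
1 -> miss, frames {7,4,2,1}
4 -> hit
2 -> hit
7 -> hit
2 -> hit
7 -> hit
3 -> miss, evict 1, frames {4,2,7,3}
7 -> hit
Hits: 7.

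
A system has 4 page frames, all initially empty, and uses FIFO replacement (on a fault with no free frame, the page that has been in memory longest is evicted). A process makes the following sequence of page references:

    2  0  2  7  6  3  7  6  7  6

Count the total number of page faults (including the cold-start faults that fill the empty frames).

5

2 -> fault, frames {2}
0 -> fault, frames {2,0}
2 -> hit
7 -> fault, frames {2,0,7}
6 -> fault, frames {2,0,7,6}
3 -> fault, evict 2, frames {0,7,6,3}
7 -> hit
6 -> hit
7 -> hit
6 -> hit
Page faults: 5.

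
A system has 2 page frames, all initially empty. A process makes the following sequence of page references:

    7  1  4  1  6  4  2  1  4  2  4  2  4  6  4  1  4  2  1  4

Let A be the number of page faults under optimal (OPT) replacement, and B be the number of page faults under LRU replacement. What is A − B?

-3

Under OPT: F F F . F . F F . F . . . F . F . F . F → 11 faults.
Under LRU: F F F . F F F F F F . . . F . F . F F F → 14 faults.
A − B = 11 − 14 = -3.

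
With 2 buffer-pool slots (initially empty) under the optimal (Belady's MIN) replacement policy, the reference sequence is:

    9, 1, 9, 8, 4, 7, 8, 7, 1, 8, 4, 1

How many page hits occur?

9 → fault, frames [9]
1 → fault, frames [9, 1]
9 → hit
8 → fault, evict 9, frames [1, 8]
4 → fault, evict 1, frames [8, 4]
7 → fault, evict 4, frames [8, 7]
8 → hit
7 → hit
1 → fault, evict 7, frames [8, 1]
8 → hit
4 → fault, evict 8, frames [1, 4]
1 → hit
Hits: 5.

5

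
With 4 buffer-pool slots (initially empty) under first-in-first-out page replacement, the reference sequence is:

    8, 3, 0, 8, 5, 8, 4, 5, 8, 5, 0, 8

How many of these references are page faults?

6

8: fault, frames [8]
3: fault, frames [8, 3]
0: fault, frames [8, 3, 0]
8: hit
5: fault, frames [8, 3, 0, 5]
8: hit
4: fault, evict 8, frames [3, 0, 5, 4]
5: hit
8: fault, evict 3, frames [0, 5, 4, 8]
5: hit
0: hit
8: hit
Page faults: 6.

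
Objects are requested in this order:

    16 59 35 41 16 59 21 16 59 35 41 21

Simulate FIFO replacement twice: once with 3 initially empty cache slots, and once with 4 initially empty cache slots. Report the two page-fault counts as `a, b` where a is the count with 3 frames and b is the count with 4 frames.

3 frames: F F F F F F F . . F F . → 9 faults.
4 frames: F F F F . . F F F F F F → 10 faults.
10 > 9: adding a frame increased faults — Belady's anomaly.

9, 10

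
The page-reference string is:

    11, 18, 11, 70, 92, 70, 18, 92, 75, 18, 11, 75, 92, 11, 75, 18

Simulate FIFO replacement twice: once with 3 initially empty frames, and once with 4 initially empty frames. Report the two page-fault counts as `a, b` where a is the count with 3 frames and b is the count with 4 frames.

3 frames: F F . F F . . . F F F . F . F F → 10 faults.
4 frames: F F . F F . . . F . F . . . . F → 7 faults.
7 < 10: adding a frame reduced faults, as is typical.

10, 7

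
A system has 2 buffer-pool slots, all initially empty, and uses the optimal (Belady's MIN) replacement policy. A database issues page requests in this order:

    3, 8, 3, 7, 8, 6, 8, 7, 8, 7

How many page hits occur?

3: fault, frames (3)
8: fault, frames (3 8)
3: hit
7: fault, evict 3, frames (8 7)
8: hit
6: fault, evict 7, frames (8 6)
8: hit
7: fault, evict 6, frames (8 7)
8: hit
7: hit
Hits: 5.

5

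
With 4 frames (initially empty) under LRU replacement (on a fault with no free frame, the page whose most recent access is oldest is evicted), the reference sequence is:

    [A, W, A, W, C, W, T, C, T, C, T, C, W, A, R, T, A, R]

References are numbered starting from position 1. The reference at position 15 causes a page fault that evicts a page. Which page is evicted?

T

pos 1: A -> miss, frames {A}
pos 2: W -> miss, frames {A,W}
pos 3: A -> hit
pos 4: W -> hit
pos 5: C -> miss, frames {A,W,C}
pos 6: W -> hit
pos 7: T -> miss, frames {A,C,W,T}
pos 8: C -> hit
pos 9: T -> hit
pos 10: C -> hit
pos 11: T -> hit
pos 12: C -> hit
pos 13: W -> hit
pos 14: A -> hit
pos 15: R -> miss, evict T, frames {C,W,A,R}
At position 15, page T is evicted.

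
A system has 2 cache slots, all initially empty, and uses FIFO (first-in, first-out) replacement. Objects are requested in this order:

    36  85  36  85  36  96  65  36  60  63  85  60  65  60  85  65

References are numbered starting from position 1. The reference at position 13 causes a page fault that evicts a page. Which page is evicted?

85

pos 1: 36 → miss, frames (36)
pos 2: 85 → miss, frames (36 85)
pos 3: 36 → hit
pos 4: 85 → hit
pos 5: 36 → hit
pos 6: 96 → miss, evict 36, frames (85 96)
pos 7: 65 → miss, evict 85, frames (96 65)
pos 8: 36 → miss, evict 96, frames (65 36)
pos 9: 60 → miss, evict 65, frames (36 60)
pos 10: 63 → miss, evict 36, frames (60 63)
pos 11: 85 → miss, evict 60, frames (63 85)
pos 12: 60 → miss, evict 63, frames (85 60)
pos 13: 65 → miss, evict 85, frames (60 65)
At position 13, page 85 is evicted.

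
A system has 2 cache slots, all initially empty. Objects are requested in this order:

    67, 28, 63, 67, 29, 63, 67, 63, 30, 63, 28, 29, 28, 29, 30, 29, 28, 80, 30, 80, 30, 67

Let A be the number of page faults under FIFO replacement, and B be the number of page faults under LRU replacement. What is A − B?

Under FIFO: F F F F F F F . F F F F . . F . F F F . . F → 16 faults.
Under LRU: F F F F F F F . F . F F . . F . F F F . . F → 15 faults.
A − B = 16 − 15 = 1.

1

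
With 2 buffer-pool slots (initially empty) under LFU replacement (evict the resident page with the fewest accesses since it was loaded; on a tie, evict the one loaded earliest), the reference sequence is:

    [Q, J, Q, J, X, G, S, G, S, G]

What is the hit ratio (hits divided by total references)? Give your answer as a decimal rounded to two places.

Q → fault, frames [Q]
J → fault, frames [Q, J]
Q → hit
J → hit
X → fault, evict Q, frames [J, X]
G → fault, evict X, frames [J, G]
S → fault, evict G, frames [J, S]
G → fault, evict S, frames [J, G]
S → fault, evict G, frames [J, S]
G → fault, evict S, frames [J, G]
Hits: 2 of 10 references → 2/10 = 0.2000.

0.20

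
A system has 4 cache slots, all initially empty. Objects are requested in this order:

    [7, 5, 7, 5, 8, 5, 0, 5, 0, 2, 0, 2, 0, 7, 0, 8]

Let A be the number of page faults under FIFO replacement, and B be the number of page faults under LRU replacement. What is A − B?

-1

Under FIFO: F F . . F . F . . F . . . F . . → 6 faults.
Under LRU: F F . . F . F . . F . . . F . F → 7 faults.
A − B = 6 − 7 = -1.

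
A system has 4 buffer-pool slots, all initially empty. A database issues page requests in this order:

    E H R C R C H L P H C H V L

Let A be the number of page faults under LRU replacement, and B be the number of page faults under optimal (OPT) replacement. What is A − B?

Under LRU: F F F F . . . F F . . . F F → 8 faults.
Under OPT: F F F F . . . F F . . . F . → 7 faults.
A − B = 8 − 7 = 1.

1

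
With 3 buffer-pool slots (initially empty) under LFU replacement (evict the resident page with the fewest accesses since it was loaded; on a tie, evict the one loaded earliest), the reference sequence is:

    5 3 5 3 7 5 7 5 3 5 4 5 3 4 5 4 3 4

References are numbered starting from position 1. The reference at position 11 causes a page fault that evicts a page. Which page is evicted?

pos 1: 5 -> fault, frames (5)
pos 2: 3 -> fault, frames (5 3)
pos 3: 5 -> hit
pos 4: 3 -> hit
pos 5: 7 -> fault, frames (5 3 7)
pos 6: 5 -> hit
pos 7: 7 -> hit
pos 8: 5 -> hit
pos 9: 3 -> hit
pos 10: 5 -> hit
pos 11: 4 -> fault, evict 7, frames (5 3 4)
At position 11, page 7 is evicted.

7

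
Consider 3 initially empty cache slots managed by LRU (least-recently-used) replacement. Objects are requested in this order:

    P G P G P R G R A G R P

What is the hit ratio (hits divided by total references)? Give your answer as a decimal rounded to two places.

0.58

P → fault, frames {P}
G → fault, frames {P,G}
P → hit
G → hit
P → hit
R → fault, frames {G,P,R}
G → hit
R → hit
A → fault, evict P, frames {G,R,A}
G → hit
R → hit
P → fault, evict A, frames {G,R,P}
Hits: 7 of 12 references → 7/12 = 0.5833.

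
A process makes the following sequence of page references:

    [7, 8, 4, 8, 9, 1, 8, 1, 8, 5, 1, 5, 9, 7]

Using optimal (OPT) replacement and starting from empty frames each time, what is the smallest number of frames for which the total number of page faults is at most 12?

2

f=1: 14 faults
f=2: 8 faults
f=3: 7 faults
f=4: 6 faults
f=5: 6 faults
f=6: 6 faults
Smallest f with faults ≤ 12 is 2.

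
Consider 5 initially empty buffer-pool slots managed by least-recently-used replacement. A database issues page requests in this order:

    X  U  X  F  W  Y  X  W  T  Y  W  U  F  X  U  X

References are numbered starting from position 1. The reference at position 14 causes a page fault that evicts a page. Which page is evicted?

T

pos 1: X → miss, frames [X]
pos 2: U → miss, frames [X, U]
pos 3: X → hit
pos 4: F → miss, frames [U, X, F]
pos 5: W → miss, frames [U, X, F, W]
pos 6: Y → miss, frames [U, X, F, W, Y]
pos 7: X → hit
pos 8: W → hit
pos 9: T → miss, evict U, frames [F, Y, X, W, T]
pos 10: Y → hit
pos 11: W → hit
pos 12: U → miss, evict F, frames [X, T, Y, W, U]
pos 13: F → miss, evict X, frames [T, Y, W, U, F]
pos 14: X → miss, evict T, frames [Y, W, U, F, X]
At position 14, page T is evicted.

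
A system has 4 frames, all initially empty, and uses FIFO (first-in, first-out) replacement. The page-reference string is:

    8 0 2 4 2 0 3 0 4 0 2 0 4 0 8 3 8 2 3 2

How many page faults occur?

6

8 → fault, frames (8)
0 → fault, frames (8 0)
2 → fault, frames (8 0 2)
4 → fault, frames (8 0 2 4)
2 → hit
0 → hit
3 → fault, evict 8, frames (0 2 4 3)
0 → hit
4 → hit
0 → hit
2 → hit
0 → hit
4 → hit
0 → hit
8 → fault, evict 0, frames (2 4 3 8)
3 → hit
8 → hit
2 → hit
3 → hit
2 → hit
Page faults: 6.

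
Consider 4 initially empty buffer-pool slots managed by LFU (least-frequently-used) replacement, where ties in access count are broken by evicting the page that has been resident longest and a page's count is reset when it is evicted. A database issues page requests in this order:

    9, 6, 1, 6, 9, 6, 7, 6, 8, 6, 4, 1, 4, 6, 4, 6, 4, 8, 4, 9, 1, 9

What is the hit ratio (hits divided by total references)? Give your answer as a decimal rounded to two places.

9 -> fault, frames {9}
6 -> fault, frames {9,6}
1 -> fault, frames {9,6,1}
6 -> hit
9 -> hit
6 -> hit
7 -> fault, frames {9,6,1,7}
6 -> hit
8 -> fault, evict 1, frames {9,6,7,8}
6 -> hit
4 -> fault, evict 7, frames {9,6,8,4}
1 -> fault, evict 8, frames {9,6,4,1}
4 -> hit
6 -> hit
4 -> hit
6 -> hit
4 -> hit
8 -> fault, evict 1, frames {9,6,4,8}
4 -> hit
9 -> hit
1 -> fault, evict 8, frames {9,6,4,1}
9 -> hit
Hits: 13 of 22 references → 13/22 = 0.5909.

0.59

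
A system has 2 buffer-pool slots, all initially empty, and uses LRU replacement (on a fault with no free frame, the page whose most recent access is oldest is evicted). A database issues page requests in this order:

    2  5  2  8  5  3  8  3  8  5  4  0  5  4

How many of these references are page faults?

2 → fault, frames {2}
5 → fault, frames {2,5}
2 → hit
8 → fault, evict 5, frames {2,8}
5 → fault, evict 2, frames {8,5}
3 → fault, evict 8, frames {5,3}
8 → fault, evict 5, frames {3,8}
3 → hit
8 → hit
5 → fault, evict 3, frames {8,5}
4 → fault, evict 8, frames {5,4}
0 → fault, evict 5, frames {4,0}
5 → fault, evict 4, frames {0,5}
4 → fault, evict 0, frames {5,4}
Page faults: 11.

11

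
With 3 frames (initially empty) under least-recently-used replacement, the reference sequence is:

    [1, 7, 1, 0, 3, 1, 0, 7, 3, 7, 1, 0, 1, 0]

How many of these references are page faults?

8

1 -> fault, frames [1]
7 -> fault, frames [1, 7]
1 -> hit
0 -> fault, frames [7, 1, 0]
3 -> fault, evict 7, frames [1, 0, 3]
1 -> hit
0 -> hit
7 -> fault, evict 3, frames [1, 0, 7]
3 -> fault, evict 1, frames [0, 7, 3]
7 -> hit
1 -> fault, evict 0, frames [3, 7, 1]
0 -> fault, evict 3, frames [7, 1, 0]
1 -> hit
0 -> hit
Page faults: 8.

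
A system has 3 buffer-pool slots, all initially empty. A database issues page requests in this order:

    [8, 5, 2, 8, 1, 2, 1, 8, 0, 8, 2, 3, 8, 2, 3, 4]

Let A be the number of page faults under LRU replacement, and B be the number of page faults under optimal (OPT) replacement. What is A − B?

1

Under LRU: F F F . F . . . F . F F . . . F → 8 faults.
Under OPT: F F F . F . . . F . . F . . . F → 7 faults.
A − B = 8 − 7 = 1.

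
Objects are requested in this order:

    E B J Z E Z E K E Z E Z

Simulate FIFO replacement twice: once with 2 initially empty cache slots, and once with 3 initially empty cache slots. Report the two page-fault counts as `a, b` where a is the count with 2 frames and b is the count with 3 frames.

8, 6

2 frames: F F F F F . . F . F F . → 8 faults.
3 frames: F F F F F . . F . . . . → 6 faults.
6 < 8: adding a frame reduced faults, as is typical.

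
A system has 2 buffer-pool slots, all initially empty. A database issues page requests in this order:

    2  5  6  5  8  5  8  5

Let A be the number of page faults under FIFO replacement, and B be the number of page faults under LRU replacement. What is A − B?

1

Under FIFO: F F F . F F . . → 5 faults.
Under LRU: F F F . F . . . → 4 faults.
A − B = 5 − 4 = 1.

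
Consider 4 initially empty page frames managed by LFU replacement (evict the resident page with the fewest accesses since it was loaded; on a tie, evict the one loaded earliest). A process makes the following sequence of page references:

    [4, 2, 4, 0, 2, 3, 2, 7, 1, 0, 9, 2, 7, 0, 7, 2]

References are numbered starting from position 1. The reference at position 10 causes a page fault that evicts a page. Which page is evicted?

pos 1: 4 → miss, frames {4}
pos 2: 2 → miss, frames {4,2}
pos 3: 4 → hit
pos 4: 0 → miss, frames {4,2,0}
pos 5: 2 → hit
pos 6: 3 → miss, frames {4,2,0,3}
pos 7: 2 → hit
pos 8: 7 → miss, evict 0, frames {4,2,3,7}
pos 9: 1 → miss, evict 3, frames {4,2,7,1}
pos 10: 0 → miss, evict 7, frames {4,2,1,0}
At position 10, page 7 is evicted.

7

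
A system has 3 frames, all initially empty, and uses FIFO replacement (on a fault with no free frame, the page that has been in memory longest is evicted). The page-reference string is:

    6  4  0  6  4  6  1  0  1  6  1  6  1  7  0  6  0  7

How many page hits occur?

11

6 → miss, frames (6)
4 → miss, frames (6 4)
0 → miss, frames (6 4 0)
6 → hit
4 → hit
6 → hit
1 → miss, evict 6, frames (4 0 1)
0 → hit
1 → hit
6 → miss, evict 4, frames (0 1 6)
1 → hit
6 → hit
1 → hit
7 → miss, evict 0, frames (1 6 7)
0 → miss, evict 1, frames (6 7 0)
6 → hit
0 → hit
7 → hit
Hits: 11.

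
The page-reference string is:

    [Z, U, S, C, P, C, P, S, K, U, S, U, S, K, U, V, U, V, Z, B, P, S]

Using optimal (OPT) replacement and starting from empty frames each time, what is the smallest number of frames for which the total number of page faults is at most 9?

4

f=1: 22 faults
f=2: 14 faults
f=3: 11 faults
f=4: 9 faults
f=5: 8 faults
f=6: 8 faults
f=7: 8 faults
f=8: 8 faults
Smallest f with faults ≤ 9 is 4.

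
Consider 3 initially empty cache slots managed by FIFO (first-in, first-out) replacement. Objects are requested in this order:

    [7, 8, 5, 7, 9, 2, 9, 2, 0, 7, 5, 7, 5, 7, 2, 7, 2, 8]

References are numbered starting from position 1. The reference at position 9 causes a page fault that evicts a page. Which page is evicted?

pos 1: 7 -> fault, frames [7]
pos 2: 8 -> fault, frames [7, 8]
pos 3: 5 -> fault, frames [7, 8, 5]
pos 4: 7 -> hit
pos 5: 9 -> fault, evict 7, frames [8, 5, 9]
pos 6: 2 -> fault, evict 8, frames [5, 9, 2]
pos 7: 9 -> hit
pos 8: 2 -> hit
pos 9: 0 -> fault, evict 5, frames [9, 2, 0]
At position 9, page 5 is evicted.

5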